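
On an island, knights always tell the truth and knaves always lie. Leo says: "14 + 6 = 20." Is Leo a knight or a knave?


Statement: "14 + 6 = 20."
Actual: 14 + 6 = 20
Claimed: 20
Statement is TRUE → Leo tells the truth → Knight

Knight


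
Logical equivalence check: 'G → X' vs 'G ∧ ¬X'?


Expression 1: G → X
Expression 2: G ∧ ¬X
Truth table (G X | Expr1 Expr2):
  T T |   T     F   ← differ
  T F |   F     T   ← differ
  F T |   T     F   ← differ
  F F |   T     F   ← differ
Counterexample: G=T, X=T gives Expr1 = T but Expr2 = F, so the expressions are NOT logically equivalent.

No


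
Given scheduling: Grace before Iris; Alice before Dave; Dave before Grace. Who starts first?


Constraints: Grace before Iris; Alice before Dave; Dave before Grace
The first task can have nothing scheduled before it, so it must never appear on the right of a 'before'.
Tasks appearing after some 'before': Iris, Dave, Grace.
The only task not in that list is Alice → it is first.

Alice


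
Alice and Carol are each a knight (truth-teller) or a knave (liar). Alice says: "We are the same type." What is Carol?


Alice says: "We are the same type."
Case 1: Alice is a Knight (truth-teller)
  Statement is true → they ARE the same → Carol is also a Knight
Case 2: Alice is a Knave (liar)
  Statement is false → they are NOT the same → Carol is a Knight
In both cases, Carol is a Knight.

Knight


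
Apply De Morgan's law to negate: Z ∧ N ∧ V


De Morgan's law: ¬(P ∧ Q ∧ R) ≡ ¬P ∨ ¬Q ∨ ¬R
¬(Z ∧ N ∧ V) = ¬Z ∨ ¬N ∨ ¬V

¬Z ∨ ¬N ∨ ¬V


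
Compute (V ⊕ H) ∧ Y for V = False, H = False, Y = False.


V = False, H = False, Y = False
Step 1: V ⊕ H = False XOR False = False
Step 2: False ∧ Y = False AND False = False
XOR true when exactly one of V,H is true; then AND with Y.

False


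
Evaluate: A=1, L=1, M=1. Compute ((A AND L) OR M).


A AND L = 1&1 = 1
1 OR 1 = 1

1


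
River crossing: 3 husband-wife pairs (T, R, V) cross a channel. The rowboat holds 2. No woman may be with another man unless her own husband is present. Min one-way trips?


Label couples T, R, V (H = husband, W = wife).
Counting alone: 6 people, the rowboat carries 2 and someone must bring it back, so each round trip nets at most +1 on the far side until the last crossing → at least 9 trips. The jealousy constraint makes 9 impossible; the shortest valid schedule has 11:
1. WT+WR →  (far: WT,WR; near: HT,HR,HV,WV)
2. WT ←       (far: WR; near: HT,HR,HV,WT,WV)
3. WT+WV →  (far: WT,WR,WV; near: HT,HR,HV)
4. WT ←       (far: WR,WV; near: HT,HR,HV,WT)
5. HR+HV →  (far: HR,WR,HV,WV; near: HT,WT)
6. HR+WR ←  (far: HV,WV; near: HT,WT,HR,WR)
7. HT+HR →  (far: HT,HR,HV,WV; near: WT,WR)
8. WV ←       (far: HT,HR,HV; near: WT,WR,WV)
9. WT+WR →  (far: HT,WT,HR,WR,HV; near: WV)
10. HV ←      (far: HT,WT,HR,WR; near: HV,WV)
11. HV+WV → (far: all six; near: empty)
In every state each wife is either with her husband or with no other man.
Minimum trips = 11

11


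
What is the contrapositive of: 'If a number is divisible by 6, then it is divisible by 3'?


Original: If a number is divisible by 6, then it is divisible by 3
Contrapositive: If ¬Q, then ¬P
Negate Q: not (it is divisible by 3)
Negate P: not (a number is divisible by 6)

If not (it is divisible by 3), then not (a number is divisible by 6).


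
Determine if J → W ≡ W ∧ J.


Expression 1: J → W
Expression 2: W ∧ J
Truth table (J W | Expr1 Expr2):
  T T |   T     T
  T F |   F     F
  F T |   T     F   ← differ
  F F |   T     F   ← differ
Counterexample: J=F, W=T gives Expr1 = T but Expr2 = F, so the expressions are NOT logically equivalent.

No


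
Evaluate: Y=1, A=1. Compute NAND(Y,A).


Y AND A = 1
NOT(1) = 0

0


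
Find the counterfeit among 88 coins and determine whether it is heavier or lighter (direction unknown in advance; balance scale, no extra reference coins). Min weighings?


Let n = 88. 176 possibilities (n coins × lighter/heavier); each weighing has 3 outcomes.
Bound for k weighings: say the first weighing puts j coins on each pan. If it tips, the 2j weighed coins remain suspects (each with a known direction) and k-1 weighings give 3^(k-1) outcomes; 3^(k-1) is odd, so 2j ≤ 3^(k-1) - 1. If it balances, the n - 2j unweighed coins remain with direction unknown: 2(n - 2j) ≤ 3^(k-1) - 1 by the same parity argument. Adding, n ≤ (3^(k-1) - 1) + (3^(k-1) - 1)/2 = (3^k - 3)/2, and the classical three-group strategy achieves this (3 coins in 2 weighings, 12 in 3, 39 in 4, 120 in 5).
So we need the smallest k with (3^k - 3)/2 ≥ 88.
k = 4: (3^4 - 3)/2 = 39 < 88 ✗
k = 5: (3^5 - 3)/2 = 120 ≥ 88 ✓

5


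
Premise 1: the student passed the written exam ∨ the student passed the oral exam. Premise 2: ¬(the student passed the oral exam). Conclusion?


Disjunctive syllogism: P ∨ Q, ¬P ⊢ Q
Disjunction: the student passed the written exam ∨ the student passed the oral exam
We know it is not the case that the student passed the oral exam.
By disjunctive syllogism, the other disjunct must be true.

The student passed the written exam


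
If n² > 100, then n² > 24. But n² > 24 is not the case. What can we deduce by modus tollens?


Modus tollens: P → Q, ¬Q ⊢ ¬P
P: n² > 100
Q: n² > 24
We have P → Q and Q is false.
By modus tollens, P must be false.

It is not the case that n² > 100


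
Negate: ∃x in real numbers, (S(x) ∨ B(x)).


Original: ∃x (S(x) ∨ B(x))
Rule: ¬∀→∃, ¬∃→∀, negate predicate.
Negation: ∀x (¬S(x) ∧ ¬B(x))

∀x (¬S(x) ∧ ¬B(x))


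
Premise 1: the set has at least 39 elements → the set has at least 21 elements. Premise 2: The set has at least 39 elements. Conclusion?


Modus ponens: P → Q, P ⊢ Q
P: the set has at least 39 elements
Q: the set has at least 21 elements
We have P → Q and P is true.
By modus ponens, Q must be true.

The set has at least 21 elements


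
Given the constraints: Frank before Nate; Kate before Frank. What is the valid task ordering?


Constraints: Frank before Nate; Kate before Frank
Method: repeatedly schedule the remaining task that has no remaining task required before it.
  Step 1: remaining {Frank, Nate, Kate}; every task except Kate still has a predecessor pending → schedule Kate.
  Step 2: remaining {Frank, Nate}; every task except Frank still has a predecessor pending → schedule Frank.
  Step 3: only Nate remains → schedule Nate.
Resulting order:

Kate → Frank → Nate


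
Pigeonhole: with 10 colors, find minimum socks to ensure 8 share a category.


Pigeonhole: to guarantee k in one of n categories, need (k-1)×n + 1.
k = 8, n = 10
Minimum = (8-1) × 10 + 1 = 7 × 10 + 1

71


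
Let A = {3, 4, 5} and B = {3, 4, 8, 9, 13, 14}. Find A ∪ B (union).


A = {3, 4, 5}
B = {3, 4, 8, 9, 13, 14}
Operation: union
All elements combined: 3, 4, 5, 8, 9, 13, 14

{3, 4, 5, 8, 9, 13, 14}


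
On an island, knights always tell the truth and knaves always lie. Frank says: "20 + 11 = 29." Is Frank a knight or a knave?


Statement: "20 + 11 = 29."
Actual: 20 + 11 = 31
Claimed: 29
Statement is FALSE → Frank lies → Knave

Knave


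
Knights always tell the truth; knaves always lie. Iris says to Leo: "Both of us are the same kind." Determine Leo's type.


Iris says: "Both of us are the same kind."
Case 1: Iris is a Knight (truth-teller)
  Statement is true → they ARE the same → Leo is also a Knight
Case 2: Iris is a Knave (liar)
  Statement is false → they are NOT the same → Leo is a Knight
In both cases, Leo is a Knight.

Knight


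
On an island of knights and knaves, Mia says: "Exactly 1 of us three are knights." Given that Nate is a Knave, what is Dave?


Mia claims exactly 1 knights among Mia, Nate, Dave.
Given: Nate is a Knave.

Case 1: Mia is a Knight (tells truth)
  Then exactly 1 of the three are knights.
  Counting Mia, Nate: 1 knight(s) so far. Need 0 more → Dave = Knave.
Case 2: Mia is a Knave (lies)
  Then the count is NOT 1.
  If Dave = Knight, count = 1 = 1 → claim would be true, contradicts lie.
  If Dave = Knave, count = 0 ≠ 1 → lie confirmed ✓

Dave is a Knave.

Knave


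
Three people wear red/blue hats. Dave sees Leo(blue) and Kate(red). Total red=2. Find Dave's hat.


Total red = 2, seen red = 1
Own red = 2 - 1 = 1
Dave's hat is red.

red


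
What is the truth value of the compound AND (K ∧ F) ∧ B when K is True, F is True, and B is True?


K = True, F = True, B = True
Step 1: K ∧ F = True AND True = True
Step 2: True ∧ B = True AND True = True
AND is true only when ALL operands are true.

True


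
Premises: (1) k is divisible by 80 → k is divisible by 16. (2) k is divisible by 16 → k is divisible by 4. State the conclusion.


Hypothetical syllogism: P → Q, Q → R ⊢ P → R
Premise 1: k is divisible by 80 → k is divisible by 16
Premise 2: k is divisible by 16 → k is divisible by 4
Chain the implications: the middle term (k is divisible by 16) links the two.
Conclusion: If k is divisible by 80, then k is divisible by 4.

If k is divisible by 80, then k is divisible by 4.


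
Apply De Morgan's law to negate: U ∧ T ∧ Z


De Morgan's law: ¬(P ∧ Q ∧ R) ≡ ¬P ∨ ¬Q ∨ ¬R
¬(U ∧ T ∧ Z) = ¬U ∨ ¬T ∨ ¬Z

¬U ∨ ¬T ∨ ¬Z


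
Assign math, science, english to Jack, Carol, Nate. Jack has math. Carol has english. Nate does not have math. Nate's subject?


From clues:
  Jack → math
  Carol → english
By elimination, Nate gets the remaining.

science


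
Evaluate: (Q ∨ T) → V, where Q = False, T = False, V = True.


Q = False, T = False, V = True
Step 1: Q ∨ T = False OR False = False
Step 2: (False) → V: false only when antecedent=True and V=False.
Result: True

True


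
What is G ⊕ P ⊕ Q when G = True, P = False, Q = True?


G = True, P = False, Q = True
Step 1: G ⊕ P = True XOR False = True
Step 2: True ⊕ Q = True XOR True = False
XOR is true when an odd number of operands are true.

False


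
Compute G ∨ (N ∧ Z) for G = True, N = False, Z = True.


G = True, N = False, Z = True
Step 1: N ∧ Z = False AND True = False
Step 2: G ∨ False = True OR False = True
AND evaluated first (higher precedence); then OR applied.

True


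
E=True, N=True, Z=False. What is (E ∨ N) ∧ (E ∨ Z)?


E = True, N = True, Z = False
Expression: (E ∨ N) ∧ (E ∨ Z)
Step 1: E ∨ N = True OR True = True
Step 2: E ∨ Z = True OR False = True
Step 3: (True) ∧ (True) = True AND True = True

True


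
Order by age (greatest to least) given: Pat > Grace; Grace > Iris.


Constraints: Pat > Grace; Grace > Iris
Method: at each step, the next-highest is the one remaining person who never appears on the smaller side of a constraint between remaining people.
  Step 1: remaining {Iris, Pat, Grace}; on the smaller side: {Iris, Grace} → Pat is next (Pat > Grace).
  Step 2: remaining {Iris, Grace}; on the smaller side: {Iris} → Grace is next (Grace > Iris).
  Step 3: only Iris remains → lowest.
Final ranking (highest to lowest):

Pat > Grace > Iris


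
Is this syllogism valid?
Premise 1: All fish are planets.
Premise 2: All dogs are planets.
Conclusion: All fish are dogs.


Premise 1: All fish are planets.
Premise 2: All dogs are planets.
Conclusion: All fish are dogs.
Fallacy: undistributed middle. planets is predicate in both.
Counterexample: fish and dogs could be disjoint subsets of planets.

Invalid


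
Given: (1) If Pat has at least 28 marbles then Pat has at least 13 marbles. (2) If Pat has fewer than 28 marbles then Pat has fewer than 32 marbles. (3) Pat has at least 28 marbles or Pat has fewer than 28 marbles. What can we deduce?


Constructive dilemma: (P → Q) ∧ (R → S), P ∨ R ⊢ Q ∨ S
Premise 1: Pat has at least 28 marbles → Pat has at least 13 marbles
Premise 2: Pat has fewer than 28 marbles → Pat has fewer than 32 marbles
Premise 3: Pat has at least 28 marbles ∨ Pat has fewer than 28 marbles
Case 1: Assuming Pat has at least 28 marbles, then by Premise 1, Pat has at least 13 marbles.
Case 2: Assuming Pat has fewer than 28 marbles, then by Premise 2, Pat has fewer than 32 marbles.
Since one of Pat has at least 28 marbles or Pat has fewer than 28 marbles must hold, we get Pat has at least 13 marbles or Pat has fewer than 32 marbles.

Pat has at least 13 marbles or Pat has fewer than 32 marbles.


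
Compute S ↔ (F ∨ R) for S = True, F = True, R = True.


S = True, F = True, R = True
Step 1: F ∨ R = True OR True = True
Step 2: S ↔ (True): true when both sides have same truth value.
Result: True ↔ True = True

True


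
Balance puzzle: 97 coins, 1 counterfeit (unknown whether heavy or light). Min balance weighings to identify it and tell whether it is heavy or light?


Let n = 97. 194 possibilities (n coins × lighter/heavier); each weighing has 3 outcomes.
Bound for k weighings: say the first weighing puts j coins on each pan. If it tips, the 2j weighed coins remain suspects (each with a known direction) and k-1 weighings give 3^(k-1) outcomes; 3^(k-1) is odd, so 2j ≤ 3^(k-1) - 1. If it balances, the n - 2j unweighed coins remain with direction unknown: 2(n - 2j) ≤ 3^(k-1) - 1 by the same parity argument. Adding, n ≤ (3^(k-1) - 1) + (3^(k-1) - 1)/2 = (3^k - 3)/2, and the classical three-group strategy achieves this (3 coins in 2 weighings, 12 in 3, 39 in 4, 120 in 5).
So we need the smallest k with (3^k - 3)/2 ≥ 97.
k = 4: (3^4 - 3)/2 = 39 < 97 ✗
k = 5: (3^5 - 3)/2 = 120 ≥ 97 ✓

5


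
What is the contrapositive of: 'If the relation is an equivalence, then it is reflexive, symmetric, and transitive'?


Original: If the relation is an equivalence, then it is reflexive, symmetric, and transitive
Contrapositive: If ¬Q, then ¬P
Negate Q: not (it is reflexive, symmetric, and transitive)
Negate P: not (the relation is an equivalence)

If not (it is reflexive, symmetric, and transitive), then not (the relation is an equivalence).


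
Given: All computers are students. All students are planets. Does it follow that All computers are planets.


Premise 1: All computers are students.
Premise 2: All students are planets.
Conclusion: All computers are planets.
Barbara syllogism (AAA-1): All A are B, All B are C → All A are C.
Middle term (students) distributed in premise 2.

Valid


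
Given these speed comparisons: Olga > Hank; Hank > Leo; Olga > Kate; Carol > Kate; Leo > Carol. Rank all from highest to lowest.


Constraints: Olga > Hank; Hank > Leo; Olga > Kate; Carol > Kate; Leo > Carol
Method: at each step, the next-highest is the one remaining person who never appears on the smaller side of a constraint between remaining people.
  Step 1: remaining {Kate, Olga, Hank, Leo, Carol}; on the smaller side: {Kate, Hank, Leo, Carol} → Olga is next (Olga > Hank; Olga > Kate).
  Step 2: remaining {Kate, Hank, Leo, Carol}; on the smaller side: {Kate, Leo, Carol} → Hank is next (Hank > Leo).
  Step 3: remaining {Kate, Leo, Carol}; on the smaller side: {Kate, Carol} → Leo is next (Leo > Carol).
  Step 4: remaining {Kate, Carol}; on the smaller side: {Kate} → Carol is next (Carol > Kate).
  Step 5: only Kate remains → lowest.
Final ranking (highest to lowest):

Olga > Hank > Leo > Carol > Kate


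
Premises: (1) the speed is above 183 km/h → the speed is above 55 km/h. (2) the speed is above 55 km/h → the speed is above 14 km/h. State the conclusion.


Hypothetical syllogism: P → Q, Q → R ⊢ P → R
Premise 1: the speed is above 183 km/h → the speed is above 55 km/h
Premise 2: the speed is above 55 km/h → the speed is above 14 km/h
Chain the implications: the middle term (the speed is above 55 km/h) links the two.
Conclusion: If the speed is above 183 km/h, then the speed is above 14 km/h.

If the speed is above 183 km/h, then the speed is above 14 km/h.


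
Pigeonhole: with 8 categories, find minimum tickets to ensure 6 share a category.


Pigeonhole: to guarantee k in one of n categories, need (k-1)×n + 1.
k = 6, n = 8
Minimum = (6-1) × 8 + 1 = 5 × 8 + 1

41


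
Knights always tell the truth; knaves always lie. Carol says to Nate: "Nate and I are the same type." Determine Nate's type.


Carol says: "Nate and I are the same type."
Case 1: Carol is a Knight (truth-teller)
  Statement is true → they ARE the same → Nate is also a Knight
Case 2: Carol is a Knave (liar)
  Statement is false → they are NOT the same → Nate is a Knight
In both cases, Nate is a Knight.

Knight


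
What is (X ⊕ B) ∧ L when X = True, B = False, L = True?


X = True, B = False, L = True
Step 1: X ⊕ B = True XOR False = True
Step 2: True ∧ L = True AND True = True
XOR true when exactly one of X,B is true; then AND with L.

True


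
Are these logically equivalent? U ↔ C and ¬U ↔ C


Expression 1: U ↔ C
Expression 2: ¬U ↔ C
Truth table (U C | Expr1 Expr2):
  T T |   T     F   ← differ
  T F |   F     T   ← differ
  F T |   F     T   ← differ
  F F |   T     F   ← differ
Counterexample: U=T, C=T gives Expr1 = T but Expr2 = F, so the expressions are NOT logically equivalent.

No


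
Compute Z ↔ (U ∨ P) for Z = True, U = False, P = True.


Z = True, U = False, P = True
Step 1: U ∨ P = False OR True = True
Step 2: Z ↔ (True): true when both sides have same truth value.
Result: True ↔ True = True

True


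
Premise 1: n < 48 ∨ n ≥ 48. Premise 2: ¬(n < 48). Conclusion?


Disjunctive syllogism: P ∨ Q, ¬P ⊢ Q
Disjunction: n < 48 ∨ n ≥ 48
We know it is not the case that n < 48.
By disjunctive syllogism, the other disjunct must be true.

n ≥ 48


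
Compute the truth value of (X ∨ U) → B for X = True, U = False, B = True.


X = True, U = False, B = True
Step 1: X ∨ U = True OR False = True
Step 2: (True) → B: false only when antecedent=True and B=False.
Result: True

True


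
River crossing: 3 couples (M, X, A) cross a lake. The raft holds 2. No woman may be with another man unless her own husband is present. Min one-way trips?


Label couples M, X, A (H = husband, W = wife).
Counting alone: 6 people, the raft carries 2 and someone must bring it back, so each round trip nets at most +1 on the far side until the last crossing → at least 9 trips. The jealousy constraint makes 9 impossible; the shortest valid schedule has 11:
1. WM+WX →  (far: WM,WX; near: HM,HX,HA,WA)
2. WM ←       (far: WX; near: HM,HX,HA,WM,WA)
3. WM+WA →  (far: WM,WX,WA; near: HM,HX,HA)
4. WM ←       (far: WX,WA; near: HM,HX,HA,WM)
5. HX+HA →  (far: HX,WX,HA,WA; near: HM,WM)
6. HX+WX ←  (far: HA,WA; near: HM,WM,HX,WX)
7. HM+HX →  (far: HM,HX,HA,WA; near: WM,WX)
8. WA ←       (far: HM,HX,HA; near: WM,WX,WA)
9. WM+WX →  (far: HM,WM,HX,WX,HA; near: WA)
10. HA ←      (far: HM,WM,HX,WX; near: HA,WA)
11. HA+WA → (far: all six; near: empty)
In every state each wife is either with her husband or with no other man.
Minimum trips = 11

11


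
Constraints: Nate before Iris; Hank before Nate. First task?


Constraints: Nate before Iris; Hank before Nate
The first task can have nothing scheduled before it, so it must never appear on the right of a 'before'.
Tasks appearing after some 'before': Iris, Nate.
The only task not in that list is Hank → it is first.

Hank


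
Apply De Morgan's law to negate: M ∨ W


De Morgan's law: ¬(P ∨ Q) ≡ ¬P ∧ ¬Q
¬(M ∨ W) = ¬M ∧ ¬W

¬M ∧ ¬W


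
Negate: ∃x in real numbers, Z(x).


Original: ∃x Z(x)
Rule: ¬∀→∃, ¬∃→∀, negate predicate.
Negation: ∀x ¬Z(x)

∀x ¬Z(x)


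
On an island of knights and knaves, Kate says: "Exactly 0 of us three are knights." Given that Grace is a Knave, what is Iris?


Kate claims exactly 0 knights among Kate, Grace, Iris.
Given: Grace is a Knave.

Case 1: Kate is a Knight (tells truth)
  Then exactly 0 of the three are knights.
  Counting Kate, Grace: 1 knight(s) so far. Need -1 more → impossible.
Case 2: Kate is a Knave (lies)
  Then the count is NOT 0.
  If Iris = Knave, count = 0 = 0 → claim would be true, contradicts lie.
  If Iris = Knight, count = 1 ≠ 0 → lie confirmed ✓

Iris is a Knight.

Knight


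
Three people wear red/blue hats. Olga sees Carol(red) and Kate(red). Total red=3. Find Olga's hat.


Total red = 3, seen red = 2
Own red = 3 - 2 = 1
Olga's hat is red.

red


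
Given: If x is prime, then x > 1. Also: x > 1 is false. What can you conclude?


Modus tollens: P → Q, ¬Q ⊢ ¬P
P: x is prime
Q: x > 1
We have P → Q and Q is false.
By modus tollens, P must be false.

It is not the case that x is prime


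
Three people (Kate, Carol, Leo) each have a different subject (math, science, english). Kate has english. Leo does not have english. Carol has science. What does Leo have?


From clues:
  Carol → science
  Kate → english
By elimination, Leo gets the remaining.

math


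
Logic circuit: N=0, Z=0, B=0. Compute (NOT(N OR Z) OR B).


N OR Z = 0
NOT(0) = 1
1 OR 0 = 1

1


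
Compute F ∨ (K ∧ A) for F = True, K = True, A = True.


F = True, K = True, A = True
Step 1: K ∧ A = True AND True = True
Step 2: F ∨ True = True OR True = True
AND evaluated first (higher precedence); then OR applied.

True


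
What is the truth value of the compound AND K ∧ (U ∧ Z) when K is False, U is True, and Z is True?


K = False, U = True, Z = True
Step 1: U ∧ Z = True AND True = True
Step 2: K ∧ True = False AND True = False
AND is true only when ALL operands are true.

False


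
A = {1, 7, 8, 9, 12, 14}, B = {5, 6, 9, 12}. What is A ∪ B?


A = {1, 7, 8, 9, 12, 14}
B = {5, 6, 9, 12}
Operation: union
All elements combined: 1, 5, 6, 7, 8, 9, 12, 14

{1, 5, 6, 7, 8, 9, 12, 14}


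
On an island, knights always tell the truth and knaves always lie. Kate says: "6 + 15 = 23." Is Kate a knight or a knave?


Statement: "6 + 15 = 23."
Actual: 6 + 15 = 21
Claimed: 23
Statement is FALSE → Kate lies → Knave

Knave


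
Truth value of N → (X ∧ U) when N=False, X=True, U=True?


N = False, X = True, U = True
Expression: N → (X ∧ U)
Step 1: X ∧ U = True AND True = True
Step 2: N → (True) = False → True = True

True


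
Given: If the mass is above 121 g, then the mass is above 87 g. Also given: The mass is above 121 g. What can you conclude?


Modus ponens: P → Q, P ⊢ Q
P: the mass is above 121 g
Q: the mass is above 87 g
We have P → Q and P is true.
By modus ponens, Q must be true.

The mass is above 87 g


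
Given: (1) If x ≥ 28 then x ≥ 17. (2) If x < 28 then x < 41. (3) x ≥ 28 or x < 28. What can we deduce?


Constructive dilemma: (P → Q) ∧ (R → S), P ∨ R ⊢ Q ∨ S
Premise 1: x ≥ 28 → x ≥ 17
Premise 2: x < 28 → x < 41
Premise 3: x ≥ 28 ∨ x < 28
Case 1: Assuming x ≥ 28, then by Premise 1, x ≥ 17.
Case 2: Assuming x < 28, then by Premise 2, x < 41.
Since one of x ≥ 28 or x < 28 must hold, we get x ≥ 17 or x < 41.

x ≥ 17 or x < 41.


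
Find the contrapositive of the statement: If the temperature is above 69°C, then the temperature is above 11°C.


Original: If the temperature is above 69°C, then the temperature is above 11°C
Contrapositive: If ¬Q, then ¬P
Negate Q: not (the temperature is above 11°C)
Negate P: not (the temperature is above 69°C)

If not (the temperature is above 11°C), then not (the temperature is above 69°C).


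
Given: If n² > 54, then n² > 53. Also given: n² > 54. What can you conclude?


Modus ponens: P → Q, P ⊢ Q
P: n² > 54
Q: n² > 53
We have P → Q and P is true.
By modus ponens, Q must be true.

n² > 53


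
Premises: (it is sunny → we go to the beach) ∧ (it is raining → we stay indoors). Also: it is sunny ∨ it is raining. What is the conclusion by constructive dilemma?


Constructive dilemma: (P → Q) ∧ (R → S), P ∨ R ⊢ Q ∨ S
Premise 1: it is sunny → we go to the beach
Premise 2: it is raining → we stay indoors
Premise 3: it is sunny ∨ it is raining
Case 1: Assuming it is sunny, then by Premise 1, we go to the beach.
Case 2: Assuming it is raining, then by Premise 2, we stay indoors.
Since one of it is sunny or it is raining must hold, we get we go to the beach or we stay indoors.

We go to the beach or we stay indoors.


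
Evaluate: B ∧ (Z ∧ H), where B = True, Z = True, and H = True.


B = True, Z = True, H = True
Step 1: Z ∧ H = True AND True = True
Step 2: B ∧ True = True AND True = True
AND is true only when ALL operands are true.

True


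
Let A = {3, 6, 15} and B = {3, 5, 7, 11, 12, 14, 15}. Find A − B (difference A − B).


A = {3, 6, 15}
B = {3, 5, 7, 11, 12, 14, 15}
Operation: difference A − B
In A but not B: 6

{6}


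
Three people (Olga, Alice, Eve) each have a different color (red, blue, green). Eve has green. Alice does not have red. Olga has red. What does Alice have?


From clues:
  Eve → green
  Olga → red
By elimination, Alice gets the remaining.

blue


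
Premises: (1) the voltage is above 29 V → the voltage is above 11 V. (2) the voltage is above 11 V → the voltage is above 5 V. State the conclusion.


Hypothetical syllogism: P → Q, Q → R ⊢ P → R
Premise 1: the voltage is above 29 V → the voltage is above 11 V
Premise 2: the voltage is above 11 V → the voltage is above 5 V
Chain the implications: the middle term (the voltage is above 11 V) links the two.
Conclusion: If the voltage is above 29 V, then the voltage is above 5 V.

If the voltage is above 29 V, then the voltage is above 5 V.


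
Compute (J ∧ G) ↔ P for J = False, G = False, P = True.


J = False, G = False, P = True
Step 1: J ∧ G = False AND False = False
Step 2: (False) ↔ P: true when both sides have same truth value.
Result: False ↔ True = False

False


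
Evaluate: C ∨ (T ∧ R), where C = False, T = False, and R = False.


C = False, T = False, R = False
Step 1: T ∧ R = False AND False = False
Step 2: C ∨ False = False OR False = False
AND evaluated first (higher precedence); then OR applied.

False


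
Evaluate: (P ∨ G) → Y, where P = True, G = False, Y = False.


P = True, G = False, Y = False
Step 1: P ∨ G = True OR False = True
Step 2: (True) → Y: false only when antecedent=True and Y=False.
Result: False

False


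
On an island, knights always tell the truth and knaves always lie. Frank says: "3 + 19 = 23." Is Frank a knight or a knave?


Statement: "3 + 19 = 23."
Actual: 3 + 19 = 22
Claimed: 23
Statement is FALSE → Frank lies → Knave

Knave


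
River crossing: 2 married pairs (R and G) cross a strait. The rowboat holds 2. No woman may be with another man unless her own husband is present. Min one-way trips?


Label couples R and G.
1. WR+WG → (far: WR,WG; near: HR,HG)
2. WR ←   (far: WG; near: HR,HG,WR)
3. HR+HG → (far: HR,HG,WG; near: WR)
4. HR ←   (far: HG,WG; near: HR,WR)  — HR returns, since WR is alone on near bank
5. HR+WR → (far: all four; near: empty)
Every state respects the constraint.
Minimum trips = 5

5


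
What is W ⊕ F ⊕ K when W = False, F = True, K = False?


W = False, F = True, K = False
Step 1: W ⊕ F = False XOR True = True
Step 2: True ⊕ K = True XOR False = True
XOR is true when an odd number of operands are true.

True


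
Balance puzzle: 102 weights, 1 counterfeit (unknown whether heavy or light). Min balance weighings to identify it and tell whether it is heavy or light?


Let n = 102. 204 possibilities (n weights × lighter/heavier); each weighing has 3 outcomes.
Bound for k weighings: say the first weighing puts j weights on each pan. If it tips, the 2j weighed weights remain suspects (each with a known direction) and k-1 weighings give 3^(k-1) outcomes; 3^(k-1) is odd, so 2j ≤ 3^(k-1) - 1. If it balances, the n - 2j unweighed weights remain with direction unknown: 2(n - 2j) ≤ 3^(k-1) - 1 by the same parity argument. Adding, n ≤ (3^(k-1) - 1) + (3^(k-1) - 1)/2 = (3^k - 3)/2, and the classical three-group strategy achieves this (3 weights in 2 weighings, 12 in 3, 39 in 4, 120 in 5).
So we need the smallest k with (3^k - 3)/2 ≥ 102.
k = 4: (3^4 - 3)/2 = 39 < 102 ✗
k = 5: (3^5 - 3)/2 = 120 ≥ 102 ✓

5


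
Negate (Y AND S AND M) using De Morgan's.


De Morgan's law: ¬(P ∧ Q ∧ R) ≡ ¬P ∨ ¬Q ∨ ¬R
¬(Y ∧ S ∧ M) = ¬Y ∨ ¬S ∨ ¬M

¬Y ∨ ¬S ∨ ¬M


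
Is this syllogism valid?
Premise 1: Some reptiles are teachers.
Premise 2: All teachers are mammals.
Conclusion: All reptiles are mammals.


Premise 1: Some reptiles are teachers.
Premise 2: All teachers are mammals.
Conclusion: All reptiles are mammals.
Fallacy: illicit minor. The minor term (reptiles) is distributed in the conclusion ('All reptiles ...') but undistributed in its premise ('Some reptiles are teachers' doesn't cover all reptiles).
Only 'Some reptiles are mammals' follows, not 'All'.

Invalid


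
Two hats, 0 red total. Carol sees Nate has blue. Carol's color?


Total red = 0, Nate = blue
Red accounted for: 0
Remaining for Carol: 0
Carol's hat is blue.

blue


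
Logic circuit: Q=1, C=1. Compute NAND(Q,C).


Q AND C = 1
NOT(1) = 0

0


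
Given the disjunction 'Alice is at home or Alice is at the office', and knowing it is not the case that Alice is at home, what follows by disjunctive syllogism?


Disjunctive syllogism: P ∨ Q, ¬P ⊢ Q
Disjunction: Alice is at home ∨ Alice is at the office
We know it is not the case that Alice is at home.
By disjunctive syllogism, the other disjunct must be true.

Alice is at the office


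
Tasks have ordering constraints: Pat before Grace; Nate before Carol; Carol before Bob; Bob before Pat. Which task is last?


Constraints: Pat before Grace; Nate before Carol; Carol before Bob; Bob before Pat
The last task can have nothing scheduled after it, so it must never appear on the left of a 'before'.
Tasks appearing before some other task: Pat, Nate, Carol, Bob.
The only task not in that list is Grace → it is last.

Grace


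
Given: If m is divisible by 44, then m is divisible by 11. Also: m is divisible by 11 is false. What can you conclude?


Modus tollens: P → Q, ¬Q ⊢ ¬P
P: m is divisible by 44
Q: m is divisible by 11
We have P → Q and Q is false.
By modus tollens, P must be false.

It is not the case that m is divisible by 44


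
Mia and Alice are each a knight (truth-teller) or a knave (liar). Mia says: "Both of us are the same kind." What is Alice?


Mia says: "Both of us are the same kind."
Case 1: Mia is a Knight (truth-teller)
  Statement is true → they ARE the same → Alice is also a Knight
Case 2: Mia is a Knave (liar)
  Statement is false → they are NOT the same → Alice is a Knight
In both cases, Alice is a Knight.

Knight


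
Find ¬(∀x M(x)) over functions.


Original: ∀x M(x)
Rule: ¬∀→∃, ¬∃→∀, negate predicate.
Negation: ∃x ¬M(x)

∃x ¬M(x)


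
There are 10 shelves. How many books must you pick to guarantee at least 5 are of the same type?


Pigeonhole: to guarantee k in one of n categories, need (k-1)×n + 1.
k = 5, n = 10
Minimum = (5-1) × 10 + 1 = 4 × 10 + 1

41


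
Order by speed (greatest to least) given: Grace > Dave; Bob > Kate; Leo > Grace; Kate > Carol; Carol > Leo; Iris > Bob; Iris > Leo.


Constraints: Grace > Dave; Bob > Kate; Leo > Grace; Kate > Carol; Carol > Leo; Iris > Bob; Iris > Leo
Method: at each step, the next-highest is the one remaining person who never appears on the smaller side of a constraint between remaining people.
  Step 1: remaining {Iris, Kate, Carol, Leo, Dave, Bob, Grace}; on the smaller side: {Kate, Carol, Leo, Dave, Bob, Grace} → Iris is next (Iris > Bob; Iris > Leo).
  Step 2: remaining {Kate, Carol, Leo, Dave, Bob, Grace}; on the smaller side: {Kate, Carol, Leo, Dave, Grace} → Bob is next (Bob > Kate).
  Step 3: remaining {Kate, Carol, Leo, Dave, Grace}; on the smaller side: {Carol, Leo, Dave, Grace} → Kate is next (Kate > Carol).
  Step 4: remaining {Carol, Leo, Dave, Grace}; on the smaller side: {Leo, Dave, Grace} → Carol is next (Carol > Leo).
  Step 5: remaining {Leo, Dave, Grace}; on the smaller side: {Dave, Grace} → Leo is next (Leo > Grace).
  Step 6: remaining {Dave, Grace}; on the smaller side: {Dave} → Grace is next (Grace > Dave).
  Step 7: only Dave remains → lowest.
Final ranking (highest to lowest):

Iris > Bob > Kate > Carol > Leo > Grace > Dave


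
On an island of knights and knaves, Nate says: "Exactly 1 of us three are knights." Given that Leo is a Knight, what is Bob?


Nate claims exactly 1 knights among Nate, Leo, Bob.
Given: Leo is a Knight.

Case 1: Nate is a Knight (tells truth)
  Then exactly 1 of the three are knights.
  Counting Nate, Leo: 2 knight(s) so far. Need -1 more → impossible.
Case 2: Nate is a Knave (lies)
  Then the count is NOT 1.
  If Bob = Knave, count = 1 = 1 → claim would be true, contradicts lie.
  If Bob = Knight, count = 2 ≠ 1 → lie confirmed ✓

Bob is a Knight.

Knight


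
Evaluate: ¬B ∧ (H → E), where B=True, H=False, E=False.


B = True, H = False, E = False
Expression: ¬B ∧ (H → E)
Step 1: ¬B = NOT True = False
Step 2: H → E = False → False (false only if H=True, E=False) = True
Step 3: (False) ∧ (True) = False AND True = False

False


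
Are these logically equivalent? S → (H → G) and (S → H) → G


Expression 1: S → (H → G)
Expression 2: (S → H) → G
Truth table (S H G | Expr1 Expr2):
  T T T |   T     T
  T T F |   F     F
  T F T |   T     T
  T F F |   T     T
  F T T |   T     T
  F T F |   T     F   ← differ
  F F T |   T     T
  F F F |   T     F   ← differ
Counterexample: S=F, H=T, G=F gives Expr1 = T but Expr2 = F, so the expressions are NOT logically equivalent.

No


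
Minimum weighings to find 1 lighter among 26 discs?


Each weighing has 3 outcomes (left heavy / balance / right heavy), so k weighings distinguish at most 3^k cases; splitting into three near-equal groups achieves this.
Need 3^k ≥ 26: 3^2 = 9 < 26 ≤ 3^3 = 27
k = ⌈log₃(26)⌉ = 3

3


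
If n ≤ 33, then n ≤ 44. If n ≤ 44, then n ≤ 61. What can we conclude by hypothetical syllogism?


Hypothetical syllogism: P → Q, Q → R ⊢ P → R
Premise 1: n ≤ 33 → n ≤ 44
Premise 2: n ≤ 44 → n ≤ 61
Chain the implications: the middle term (n ≤ 44) links the two.
Conclusion: If n ≤ 33, then n ≤ 61.

If n ≤ 33, then n ≤ 61.


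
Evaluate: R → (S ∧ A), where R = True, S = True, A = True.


R = True, S = True, A = True
Step 1: S ∧ A = True AND True = True
Step 2: R → (True): false only when R=True and consequent=False.
Result: True

True


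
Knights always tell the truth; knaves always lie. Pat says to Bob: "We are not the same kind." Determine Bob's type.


Pat says: "We are not the same kind."
Case 1: Pat is a Knight (truth-teller)
  Statement is true → they ARE different → Bob is a Knave
Case 2: Pat is a Knave (liar)
  Statement is false → they are NOT different → Bob is a Knave
In both cases, Bob is a Knave.

Knave


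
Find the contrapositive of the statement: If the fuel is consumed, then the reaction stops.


Original: If the fuel is consumed, then the reaction stops
Contrapositive: If ¬Q, then ¬P
Negate Q: not (the reaction stops)
Negate P: not (the fuel is consumed)

If not (the reaction stops), then not (the fuel is consumed).


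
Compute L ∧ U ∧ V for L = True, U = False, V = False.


L = True, U = False, V = False
Step 1: L ∧ U = True AND False = False
Step 2: (False) ∧ V = (False) AND False = False
AND is true only when ALL operands are true.

False


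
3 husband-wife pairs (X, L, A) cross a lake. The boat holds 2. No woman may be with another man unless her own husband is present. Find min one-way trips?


Label couples X, L, A (H = husband, W = wife).
Counting alone: 6 people, the boat carries 2 and someone must bring it back, so each round trip nets at most +1 on the far side until the last crossing → at least 9 trips. The jealousy constraint makes 9 impossible; the shortest valid schedule has 11:
1. WX+WL →  (far: WX,WL; near: HX,HL,HA,WA)
2. WX ←       (far: WL; near: HX,HL,HA,WX,WA)
3. WX+WA →  (far: WX,WL,WA; near: HX,HL,HA)
4. WX ←       (far: WL,WA; near: HX,HL,HA,WX)
5. HL+HA →  (far: HL,WL,HA,WA; near: HX,WX)
6. HL+WL ←  (far: HA,WA; near: HX,WX,HL,WL)
7. HX+HL →  (far: HX,HL,HA,WA; near: WX,WL)
8. WA ←       (far: HX,HL,HA; near: WX,WL,WA)
9. WX+WL →  (far: HX,WX,HL,WL,HA; near: WA)
10. HA ←      (far: HX,WX,HL,WL; near: HA,WA)
11. HA+WA → (far: all six; near: empty)
In every state each wife is either with her husband or with no other man.
Minimum trips = 11

11


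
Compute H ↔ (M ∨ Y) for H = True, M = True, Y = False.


H = True, M = True, Y = False
Step 1: M ∨ Y = True OR False = True
Step 2: H ↔ (True): true when both sides have same truth value.
Result: True ↔ True = True

True


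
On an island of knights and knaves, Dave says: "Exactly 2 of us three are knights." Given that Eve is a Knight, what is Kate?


Dave claims exactly 2 knights among Dave, Eve, Kate.
Given: Eve is a Knight.

Case 1: Dave is a Knight (tells truth)
  Then exactly 2 of the three are knights.
  Counting Dave, Eve: 2 knight(s) so far. Need 0 more → Kate = Knave.
Case 2: Dave is a Knave (lies)
  Then the count is NOT 2.
  If Kate = Knight, count = 2 = 2 → claim would be true, contradicts lie.
  If Kate = Knave, count = 1 ≠ 2 → lie confirmed ✓

Kate is a Knave.

Knave


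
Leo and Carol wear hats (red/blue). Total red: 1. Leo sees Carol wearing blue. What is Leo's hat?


Total red = 1, Carol = blue
Red accounted for: 0
Remaining for Leo: 1
Leo's hat is red.

red


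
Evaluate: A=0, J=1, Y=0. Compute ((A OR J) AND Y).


A OR J = 0|1 = 1
1 AND 0 = 0

0


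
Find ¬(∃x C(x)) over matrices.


Original: ∃x C(x)
Rule: ¬∀→∃, ¬∃→∀, negate predicate.
Negation: ∀x ¬C(x)

∀x ¬C(x)


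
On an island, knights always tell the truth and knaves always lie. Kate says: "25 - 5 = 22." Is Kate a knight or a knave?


Statement: "25 - 5 = 22."
Actual: 25 - 5 = 20
Claimed: 22
Statement is FALSE → Kate lies → Knave

Knave


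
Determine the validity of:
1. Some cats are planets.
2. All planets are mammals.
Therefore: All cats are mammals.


Premise 1: Some cats are planets.
Premise 2: All planets are mammals.
Conclusion: All cats are mammals.
Fallacy: illicit minor. The minor term (cats) is distributed in the conclusion ('All cats ...') but undistributed in its premise ('Some cats are planets' doesn't cover all cats).
Only 'Some cats are mammals' follows, not 'All'.

Invalid


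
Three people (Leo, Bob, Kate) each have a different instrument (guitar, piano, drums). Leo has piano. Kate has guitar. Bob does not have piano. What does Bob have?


From clues:
  Kate → guitar
  Leo → piano
By elimination, Bob gets the remaining.

drums


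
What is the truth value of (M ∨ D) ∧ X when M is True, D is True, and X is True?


M = True, D = True, X = True
Step 1: M ∨ D = True OR True = True
Step 2: True ∧ X = True AND True = True
OR is true when at least one operand is true; AND requires both.

True


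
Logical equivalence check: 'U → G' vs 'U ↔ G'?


Expression 1: U → G
Expression 2: U ↔ G
Truth table (U G | Expr1 Expr2):
  T T |   T     T
  T F |   F     F
  F T |   T     F   ← differ
  F F |   T     T
Counterexample: U=F, G=T gives Expr1 = T but Expr2 = F, so the expressions are NOT logically equivalent.

No


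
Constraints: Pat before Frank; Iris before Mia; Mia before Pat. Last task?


Constraints: Pat before Frank; Iris before Mia; Mia before Pat
The last task can have nothing scheduled after it, so it must never appear on the left of a 'before'.
Tasks appearing before some other task: Pat, Iris, Mia.
The only task not in that list is Frank → it is last.

Frank
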